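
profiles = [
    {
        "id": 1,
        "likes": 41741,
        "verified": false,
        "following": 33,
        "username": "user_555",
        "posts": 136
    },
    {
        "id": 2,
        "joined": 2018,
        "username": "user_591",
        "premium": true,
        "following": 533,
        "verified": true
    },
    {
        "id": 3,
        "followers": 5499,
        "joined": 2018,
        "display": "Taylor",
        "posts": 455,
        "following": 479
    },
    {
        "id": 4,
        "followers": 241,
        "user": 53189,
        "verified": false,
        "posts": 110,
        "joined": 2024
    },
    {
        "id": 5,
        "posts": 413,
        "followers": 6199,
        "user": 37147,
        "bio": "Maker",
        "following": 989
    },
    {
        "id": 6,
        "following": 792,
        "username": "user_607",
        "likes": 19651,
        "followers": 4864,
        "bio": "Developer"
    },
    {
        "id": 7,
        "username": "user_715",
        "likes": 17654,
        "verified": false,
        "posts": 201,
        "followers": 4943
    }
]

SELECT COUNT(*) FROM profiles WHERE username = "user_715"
1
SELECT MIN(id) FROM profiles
1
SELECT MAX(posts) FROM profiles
455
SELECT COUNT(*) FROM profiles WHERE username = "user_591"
1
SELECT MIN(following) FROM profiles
33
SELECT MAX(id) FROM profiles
7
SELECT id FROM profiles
[1, 2, 3, 4, 5, 6, 7]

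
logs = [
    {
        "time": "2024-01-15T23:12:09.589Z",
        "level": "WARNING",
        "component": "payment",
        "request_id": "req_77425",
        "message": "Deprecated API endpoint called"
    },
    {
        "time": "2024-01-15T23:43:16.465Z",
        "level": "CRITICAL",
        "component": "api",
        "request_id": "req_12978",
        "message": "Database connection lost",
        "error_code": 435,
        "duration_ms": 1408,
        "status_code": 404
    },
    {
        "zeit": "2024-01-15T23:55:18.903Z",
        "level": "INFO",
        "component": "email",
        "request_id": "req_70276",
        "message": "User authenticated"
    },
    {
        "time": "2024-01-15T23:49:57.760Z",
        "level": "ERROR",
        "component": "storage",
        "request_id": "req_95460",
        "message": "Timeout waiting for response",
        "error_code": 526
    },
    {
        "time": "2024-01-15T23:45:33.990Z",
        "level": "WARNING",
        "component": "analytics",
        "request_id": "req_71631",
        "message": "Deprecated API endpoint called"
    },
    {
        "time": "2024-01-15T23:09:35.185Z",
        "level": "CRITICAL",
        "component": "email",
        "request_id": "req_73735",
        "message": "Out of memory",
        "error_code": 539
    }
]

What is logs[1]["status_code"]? 404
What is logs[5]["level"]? "CRITICAL"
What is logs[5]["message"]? "Out of memory"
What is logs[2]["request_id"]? "req_70276"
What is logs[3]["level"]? "ERROR"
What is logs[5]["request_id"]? "req_73735"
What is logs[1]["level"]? "CRITICAL"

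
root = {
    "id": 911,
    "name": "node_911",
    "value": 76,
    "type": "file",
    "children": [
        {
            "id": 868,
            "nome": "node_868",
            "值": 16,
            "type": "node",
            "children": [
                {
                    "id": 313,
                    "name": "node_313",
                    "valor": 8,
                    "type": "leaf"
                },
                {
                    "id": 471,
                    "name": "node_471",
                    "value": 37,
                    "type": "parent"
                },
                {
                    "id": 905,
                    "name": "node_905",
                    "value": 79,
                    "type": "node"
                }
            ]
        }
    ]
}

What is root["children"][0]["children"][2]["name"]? "node_905"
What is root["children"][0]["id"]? 868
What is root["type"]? "file"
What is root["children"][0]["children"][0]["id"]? 313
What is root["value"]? 76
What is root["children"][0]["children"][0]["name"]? "node_313"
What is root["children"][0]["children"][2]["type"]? "node"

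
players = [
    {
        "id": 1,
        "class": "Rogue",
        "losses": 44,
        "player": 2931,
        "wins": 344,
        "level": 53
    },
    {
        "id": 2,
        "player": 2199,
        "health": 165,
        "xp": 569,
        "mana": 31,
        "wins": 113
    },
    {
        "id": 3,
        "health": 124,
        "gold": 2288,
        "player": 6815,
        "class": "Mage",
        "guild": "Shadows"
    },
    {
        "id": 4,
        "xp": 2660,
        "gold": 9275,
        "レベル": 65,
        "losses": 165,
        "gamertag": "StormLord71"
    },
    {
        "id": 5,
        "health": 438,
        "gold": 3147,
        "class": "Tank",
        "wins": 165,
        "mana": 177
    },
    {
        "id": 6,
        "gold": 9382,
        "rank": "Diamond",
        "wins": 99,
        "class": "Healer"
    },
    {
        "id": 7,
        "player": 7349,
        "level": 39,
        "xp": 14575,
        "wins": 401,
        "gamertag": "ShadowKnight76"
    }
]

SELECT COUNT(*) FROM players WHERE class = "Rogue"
1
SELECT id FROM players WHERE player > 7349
[]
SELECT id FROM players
[1, 2, 3, 4, 5, 6, 7]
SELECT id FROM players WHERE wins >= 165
[1, 5, 7]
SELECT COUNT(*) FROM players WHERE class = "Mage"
1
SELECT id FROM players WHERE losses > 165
[]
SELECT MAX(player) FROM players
7349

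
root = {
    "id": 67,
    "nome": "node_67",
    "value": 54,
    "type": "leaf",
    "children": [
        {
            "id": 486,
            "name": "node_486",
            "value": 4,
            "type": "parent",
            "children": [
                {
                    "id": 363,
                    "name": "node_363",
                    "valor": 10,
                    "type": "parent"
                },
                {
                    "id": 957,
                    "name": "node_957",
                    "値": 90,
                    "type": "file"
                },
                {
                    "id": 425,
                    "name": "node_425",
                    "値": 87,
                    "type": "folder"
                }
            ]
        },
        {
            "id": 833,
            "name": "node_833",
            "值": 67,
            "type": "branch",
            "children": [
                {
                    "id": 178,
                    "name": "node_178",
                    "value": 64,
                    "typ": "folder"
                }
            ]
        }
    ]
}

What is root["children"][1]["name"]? "node_833"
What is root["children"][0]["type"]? "parent"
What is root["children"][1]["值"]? 67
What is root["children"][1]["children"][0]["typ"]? "folder"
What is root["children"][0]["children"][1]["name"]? "node_957"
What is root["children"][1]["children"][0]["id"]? 178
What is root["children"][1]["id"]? 833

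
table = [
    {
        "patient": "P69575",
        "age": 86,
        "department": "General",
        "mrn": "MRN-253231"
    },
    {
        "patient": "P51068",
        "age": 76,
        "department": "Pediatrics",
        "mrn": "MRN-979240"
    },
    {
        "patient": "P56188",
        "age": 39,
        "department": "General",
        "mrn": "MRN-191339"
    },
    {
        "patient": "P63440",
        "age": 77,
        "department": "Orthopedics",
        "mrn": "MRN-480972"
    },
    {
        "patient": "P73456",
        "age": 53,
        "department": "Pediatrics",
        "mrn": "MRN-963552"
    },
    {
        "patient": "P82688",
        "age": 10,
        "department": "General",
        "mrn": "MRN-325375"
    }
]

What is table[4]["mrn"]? "MRN-963552"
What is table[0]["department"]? "General"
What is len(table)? 6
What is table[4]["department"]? "Pediatrics"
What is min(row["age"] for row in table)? 10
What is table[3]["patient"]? "P63440"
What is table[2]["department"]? "General"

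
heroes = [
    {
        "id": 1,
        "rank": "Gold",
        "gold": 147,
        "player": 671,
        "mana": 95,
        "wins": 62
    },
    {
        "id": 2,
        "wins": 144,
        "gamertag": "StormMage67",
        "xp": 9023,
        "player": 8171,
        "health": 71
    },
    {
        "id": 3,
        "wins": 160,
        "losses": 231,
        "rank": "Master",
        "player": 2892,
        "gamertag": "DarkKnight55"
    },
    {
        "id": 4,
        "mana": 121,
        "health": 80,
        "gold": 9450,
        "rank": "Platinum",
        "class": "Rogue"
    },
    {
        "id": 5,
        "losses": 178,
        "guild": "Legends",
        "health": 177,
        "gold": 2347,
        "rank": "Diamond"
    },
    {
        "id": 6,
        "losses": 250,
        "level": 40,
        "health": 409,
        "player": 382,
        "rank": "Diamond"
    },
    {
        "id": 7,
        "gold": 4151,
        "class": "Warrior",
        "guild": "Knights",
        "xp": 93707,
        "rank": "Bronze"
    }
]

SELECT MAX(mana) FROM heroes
121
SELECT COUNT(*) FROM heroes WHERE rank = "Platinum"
1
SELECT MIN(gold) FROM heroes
147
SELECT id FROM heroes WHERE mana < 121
[1]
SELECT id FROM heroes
[1, 2, 3, 4, 5, 6, 7]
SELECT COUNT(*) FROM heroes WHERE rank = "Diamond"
2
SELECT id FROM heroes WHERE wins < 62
[]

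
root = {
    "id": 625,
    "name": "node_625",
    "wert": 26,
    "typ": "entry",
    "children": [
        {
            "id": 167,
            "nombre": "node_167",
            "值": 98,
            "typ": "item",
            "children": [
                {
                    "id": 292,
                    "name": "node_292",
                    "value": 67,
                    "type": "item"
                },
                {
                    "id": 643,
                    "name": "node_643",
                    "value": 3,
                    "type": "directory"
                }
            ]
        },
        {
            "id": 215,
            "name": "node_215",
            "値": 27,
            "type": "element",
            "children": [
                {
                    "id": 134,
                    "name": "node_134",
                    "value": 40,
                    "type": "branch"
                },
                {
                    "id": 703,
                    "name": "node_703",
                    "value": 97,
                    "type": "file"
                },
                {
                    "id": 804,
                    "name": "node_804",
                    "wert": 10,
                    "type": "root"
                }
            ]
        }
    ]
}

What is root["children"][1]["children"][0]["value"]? 40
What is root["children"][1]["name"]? "node_215"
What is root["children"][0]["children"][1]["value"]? 3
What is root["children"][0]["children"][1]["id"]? 643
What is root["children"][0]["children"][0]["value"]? 67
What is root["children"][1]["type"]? "element"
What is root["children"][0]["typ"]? "item"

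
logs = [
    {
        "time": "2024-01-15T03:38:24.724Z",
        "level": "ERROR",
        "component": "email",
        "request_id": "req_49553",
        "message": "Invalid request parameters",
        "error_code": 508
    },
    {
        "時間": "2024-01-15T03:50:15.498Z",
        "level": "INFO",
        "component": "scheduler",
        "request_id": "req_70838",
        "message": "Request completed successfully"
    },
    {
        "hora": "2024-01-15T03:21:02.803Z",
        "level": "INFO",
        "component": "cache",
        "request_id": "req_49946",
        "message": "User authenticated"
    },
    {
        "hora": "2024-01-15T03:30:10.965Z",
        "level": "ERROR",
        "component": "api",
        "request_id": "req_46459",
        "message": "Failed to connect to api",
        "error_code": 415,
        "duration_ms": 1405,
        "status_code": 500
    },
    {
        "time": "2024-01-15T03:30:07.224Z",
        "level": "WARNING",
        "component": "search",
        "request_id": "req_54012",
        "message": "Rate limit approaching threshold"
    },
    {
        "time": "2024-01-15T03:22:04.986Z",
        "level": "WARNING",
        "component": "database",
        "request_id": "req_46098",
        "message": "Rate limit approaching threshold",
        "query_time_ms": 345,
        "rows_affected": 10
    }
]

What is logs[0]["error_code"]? 508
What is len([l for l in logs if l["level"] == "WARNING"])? 2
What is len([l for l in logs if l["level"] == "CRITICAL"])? 0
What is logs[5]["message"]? "Rate limit approaching threshold"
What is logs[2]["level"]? "INFO"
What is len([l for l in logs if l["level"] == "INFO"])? 2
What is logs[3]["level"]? "ERROR"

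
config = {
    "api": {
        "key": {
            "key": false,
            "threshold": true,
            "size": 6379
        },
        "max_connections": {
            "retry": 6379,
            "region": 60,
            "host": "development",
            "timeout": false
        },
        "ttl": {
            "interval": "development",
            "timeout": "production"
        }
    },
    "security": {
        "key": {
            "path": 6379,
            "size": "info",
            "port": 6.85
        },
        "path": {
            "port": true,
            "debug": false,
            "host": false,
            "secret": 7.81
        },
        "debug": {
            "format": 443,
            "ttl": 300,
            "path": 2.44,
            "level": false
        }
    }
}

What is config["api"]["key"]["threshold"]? True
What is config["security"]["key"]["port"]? 6.85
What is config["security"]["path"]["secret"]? 7.81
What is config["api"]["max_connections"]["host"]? "development"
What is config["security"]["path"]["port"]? True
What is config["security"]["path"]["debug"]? False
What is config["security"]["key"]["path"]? 6379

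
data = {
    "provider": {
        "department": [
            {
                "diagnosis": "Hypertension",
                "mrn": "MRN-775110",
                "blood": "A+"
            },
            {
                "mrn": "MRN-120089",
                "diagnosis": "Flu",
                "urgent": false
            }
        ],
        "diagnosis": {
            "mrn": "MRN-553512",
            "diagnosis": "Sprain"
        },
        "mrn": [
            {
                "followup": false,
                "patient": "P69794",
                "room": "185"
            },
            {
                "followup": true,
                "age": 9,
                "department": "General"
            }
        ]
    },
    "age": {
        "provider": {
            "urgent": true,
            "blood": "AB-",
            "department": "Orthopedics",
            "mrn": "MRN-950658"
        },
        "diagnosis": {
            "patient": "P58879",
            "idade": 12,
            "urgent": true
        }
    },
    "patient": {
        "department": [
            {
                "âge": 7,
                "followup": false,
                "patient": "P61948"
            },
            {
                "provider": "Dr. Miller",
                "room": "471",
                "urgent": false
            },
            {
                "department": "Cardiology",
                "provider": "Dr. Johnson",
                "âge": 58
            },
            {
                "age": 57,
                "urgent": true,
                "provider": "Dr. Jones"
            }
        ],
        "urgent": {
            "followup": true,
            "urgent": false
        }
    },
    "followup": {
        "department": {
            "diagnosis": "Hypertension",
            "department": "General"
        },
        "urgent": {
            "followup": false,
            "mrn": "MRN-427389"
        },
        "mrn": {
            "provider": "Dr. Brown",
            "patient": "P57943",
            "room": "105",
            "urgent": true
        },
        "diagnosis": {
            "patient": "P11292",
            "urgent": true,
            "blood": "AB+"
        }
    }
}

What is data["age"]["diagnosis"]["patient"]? "P58879"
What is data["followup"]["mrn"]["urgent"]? True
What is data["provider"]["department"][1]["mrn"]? "MRN-120089"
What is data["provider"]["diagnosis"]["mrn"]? "MRN-553512"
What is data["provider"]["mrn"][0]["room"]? "185"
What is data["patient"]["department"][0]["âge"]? 7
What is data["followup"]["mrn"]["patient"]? "P57943"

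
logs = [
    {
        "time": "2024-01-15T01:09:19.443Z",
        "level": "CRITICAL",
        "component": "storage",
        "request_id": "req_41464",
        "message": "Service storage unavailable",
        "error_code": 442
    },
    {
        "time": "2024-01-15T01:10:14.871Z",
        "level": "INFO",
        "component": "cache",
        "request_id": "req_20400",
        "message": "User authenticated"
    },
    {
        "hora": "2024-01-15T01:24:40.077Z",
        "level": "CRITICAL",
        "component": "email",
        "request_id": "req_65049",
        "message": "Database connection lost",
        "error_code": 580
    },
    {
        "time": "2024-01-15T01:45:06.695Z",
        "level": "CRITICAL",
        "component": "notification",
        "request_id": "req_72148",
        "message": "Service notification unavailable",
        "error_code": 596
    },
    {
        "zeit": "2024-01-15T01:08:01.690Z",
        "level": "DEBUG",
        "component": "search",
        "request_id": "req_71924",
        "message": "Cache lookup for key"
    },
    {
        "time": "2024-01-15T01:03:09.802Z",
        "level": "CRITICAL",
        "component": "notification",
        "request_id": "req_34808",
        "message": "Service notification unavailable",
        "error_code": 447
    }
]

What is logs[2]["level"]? "CRITICAL"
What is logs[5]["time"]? "2024-01-15T01:03:09.802Z"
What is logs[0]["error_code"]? 442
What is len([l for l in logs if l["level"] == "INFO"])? 1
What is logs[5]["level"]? "CRITICAL"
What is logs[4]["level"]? "DEBUG"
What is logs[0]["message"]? "Service storage unavailable"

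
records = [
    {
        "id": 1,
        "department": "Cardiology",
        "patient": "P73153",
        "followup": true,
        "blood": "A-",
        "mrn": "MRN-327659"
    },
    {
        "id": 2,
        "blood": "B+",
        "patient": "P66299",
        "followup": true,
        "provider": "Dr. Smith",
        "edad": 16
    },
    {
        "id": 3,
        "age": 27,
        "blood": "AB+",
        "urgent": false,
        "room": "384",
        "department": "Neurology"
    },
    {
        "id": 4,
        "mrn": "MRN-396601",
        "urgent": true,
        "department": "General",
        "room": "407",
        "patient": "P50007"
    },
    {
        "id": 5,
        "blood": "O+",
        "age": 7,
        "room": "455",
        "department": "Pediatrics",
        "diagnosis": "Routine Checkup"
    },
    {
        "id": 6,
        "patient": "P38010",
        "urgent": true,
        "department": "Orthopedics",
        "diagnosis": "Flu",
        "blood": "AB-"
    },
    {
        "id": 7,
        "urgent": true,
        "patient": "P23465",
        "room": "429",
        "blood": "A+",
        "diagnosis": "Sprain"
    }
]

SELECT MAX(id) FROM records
7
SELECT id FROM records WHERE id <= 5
[1, 2, 3, 4, 5]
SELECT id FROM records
[1, 2, 3, 4, 5, 6, 7]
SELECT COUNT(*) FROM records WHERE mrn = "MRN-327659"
1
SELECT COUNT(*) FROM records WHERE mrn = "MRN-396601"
1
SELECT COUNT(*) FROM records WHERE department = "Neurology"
1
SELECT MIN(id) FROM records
1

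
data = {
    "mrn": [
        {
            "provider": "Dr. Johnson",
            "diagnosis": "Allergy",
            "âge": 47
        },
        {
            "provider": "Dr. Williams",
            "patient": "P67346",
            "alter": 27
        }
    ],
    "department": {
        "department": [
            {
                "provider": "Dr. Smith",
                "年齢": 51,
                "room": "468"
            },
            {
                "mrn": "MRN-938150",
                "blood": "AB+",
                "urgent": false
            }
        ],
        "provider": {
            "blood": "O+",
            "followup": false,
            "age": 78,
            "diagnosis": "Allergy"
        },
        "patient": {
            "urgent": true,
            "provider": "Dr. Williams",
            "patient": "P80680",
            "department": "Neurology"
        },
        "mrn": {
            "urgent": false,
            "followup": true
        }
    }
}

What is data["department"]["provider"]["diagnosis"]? "Allergy"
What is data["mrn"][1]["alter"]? 27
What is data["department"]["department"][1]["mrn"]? "MRN-938150"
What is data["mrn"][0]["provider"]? "Dr. Johnson"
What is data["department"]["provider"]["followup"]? False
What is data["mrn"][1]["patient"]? "P67346"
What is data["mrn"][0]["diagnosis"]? "Allergy"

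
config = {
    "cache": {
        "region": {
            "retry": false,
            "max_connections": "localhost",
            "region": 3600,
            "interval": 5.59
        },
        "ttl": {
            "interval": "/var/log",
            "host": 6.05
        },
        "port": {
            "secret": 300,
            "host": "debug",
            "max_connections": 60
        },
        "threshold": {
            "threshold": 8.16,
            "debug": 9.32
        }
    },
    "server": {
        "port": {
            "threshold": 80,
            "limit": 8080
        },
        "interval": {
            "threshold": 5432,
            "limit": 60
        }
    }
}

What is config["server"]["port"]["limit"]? 8080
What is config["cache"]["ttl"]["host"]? 6.05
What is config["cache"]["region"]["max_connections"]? "localhost"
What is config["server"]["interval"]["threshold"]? 5432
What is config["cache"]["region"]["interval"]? 5.59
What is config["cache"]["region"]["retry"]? False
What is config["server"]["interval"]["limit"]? 60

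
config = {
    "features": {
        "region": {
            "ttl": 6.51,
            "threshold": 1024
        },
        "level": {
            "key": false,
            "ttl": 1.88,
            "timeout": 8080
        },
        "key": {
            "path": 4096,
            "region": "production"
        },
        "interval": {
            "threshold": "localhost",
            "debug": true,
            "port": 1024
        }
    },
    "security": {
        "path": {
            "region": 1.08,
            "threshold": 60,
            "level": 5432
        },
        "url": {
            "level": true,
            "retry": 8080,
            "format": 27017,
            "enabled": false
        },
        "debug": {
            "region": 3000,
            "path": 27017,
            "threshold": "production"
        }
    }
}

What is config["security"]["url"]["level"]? True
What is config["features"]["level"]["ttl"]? 1.88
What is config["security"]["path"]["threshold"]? 60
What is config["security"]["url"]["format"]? 27017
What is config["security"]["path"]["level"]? 5432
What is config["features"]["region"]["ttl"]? 6.51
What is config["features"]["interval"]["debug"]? True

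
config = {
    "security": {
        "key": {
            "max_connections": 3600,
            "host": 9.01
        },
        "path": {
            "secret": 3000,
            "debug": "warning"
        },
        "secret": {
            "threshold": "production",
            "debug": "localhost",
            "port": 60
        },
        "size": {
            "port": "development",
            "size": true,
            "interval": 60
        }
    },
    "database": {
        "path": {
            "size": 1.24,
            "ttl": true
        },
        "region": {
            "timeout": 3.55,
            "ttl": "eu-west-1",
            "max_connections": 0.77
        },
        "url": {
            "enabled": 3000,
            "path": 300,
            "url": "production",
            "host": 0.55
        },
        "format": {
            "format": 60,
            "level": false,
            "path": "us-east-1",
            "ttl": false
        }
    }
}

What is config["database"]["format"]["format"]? 60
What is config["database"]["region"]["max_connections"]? 0.77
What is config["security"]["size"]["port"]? "development"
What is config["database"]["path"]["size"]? 1.24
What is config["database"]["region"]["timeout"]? 3.55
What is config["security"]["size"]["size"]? True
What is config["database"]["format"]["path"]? "us-east-1"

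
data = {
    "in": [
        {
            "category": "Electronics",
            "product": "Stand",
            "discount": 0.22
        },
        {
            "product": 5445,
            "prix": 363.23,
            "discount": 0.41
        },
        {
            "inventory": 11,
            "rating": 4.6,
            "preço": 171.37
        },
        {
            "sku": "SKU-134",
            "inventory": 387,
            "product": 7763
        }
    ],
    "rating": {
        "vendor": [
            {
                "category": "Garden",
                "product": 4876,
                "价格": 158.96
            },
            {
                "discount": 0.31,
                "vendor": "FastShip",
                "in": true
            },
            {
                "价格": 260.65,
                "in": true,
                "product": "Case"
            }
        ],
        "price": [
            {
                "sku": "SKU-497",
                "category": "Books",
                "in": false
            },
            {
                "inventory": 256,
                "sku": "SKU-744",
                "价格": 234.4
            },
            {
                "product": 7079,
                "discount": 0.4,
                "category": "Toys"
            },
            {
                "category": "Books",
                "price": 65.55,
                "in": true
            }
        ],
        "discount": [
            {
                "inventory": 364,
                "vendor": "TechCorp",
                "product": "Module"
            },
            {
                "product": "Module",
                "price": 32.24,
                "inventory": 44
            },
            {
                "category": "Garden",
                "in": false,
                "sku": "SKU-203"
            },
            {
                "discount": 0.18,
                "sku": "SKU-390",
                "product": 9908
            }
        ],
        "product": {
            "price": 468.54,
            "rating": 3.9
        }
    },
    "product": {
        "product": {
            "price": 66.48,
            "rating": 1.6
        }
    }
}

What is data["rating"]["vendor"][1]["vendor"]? "FastShip"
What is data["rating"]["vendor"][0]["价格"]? 158.96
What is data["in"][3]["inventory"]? 387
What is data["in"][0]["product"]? "Stand"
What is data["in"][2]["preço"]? 171.37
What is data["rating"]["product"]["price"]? 468.54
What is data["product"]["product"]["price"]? 66.48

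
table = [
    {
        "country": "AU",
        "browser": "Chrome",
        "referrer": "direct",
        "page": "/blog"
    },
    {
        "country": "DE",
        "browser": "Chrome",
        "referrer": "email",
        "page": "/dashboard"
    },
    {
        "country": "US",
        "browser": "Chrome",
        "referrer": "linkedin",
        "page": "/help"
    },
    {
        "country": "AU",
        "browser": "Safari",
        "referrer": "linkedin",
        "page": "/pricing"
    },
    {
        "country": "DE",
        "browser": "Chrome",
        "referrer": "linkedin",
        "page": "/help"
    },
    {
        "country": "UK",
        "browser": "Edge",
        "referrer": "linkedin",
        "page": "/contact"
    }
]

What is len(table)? 6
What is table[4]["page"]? "/help"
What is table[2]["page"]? "/help"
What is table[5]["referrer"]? "linkedin"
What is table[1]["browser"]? "Chrome"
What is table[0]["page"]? "/blog"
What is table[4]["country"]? "DE"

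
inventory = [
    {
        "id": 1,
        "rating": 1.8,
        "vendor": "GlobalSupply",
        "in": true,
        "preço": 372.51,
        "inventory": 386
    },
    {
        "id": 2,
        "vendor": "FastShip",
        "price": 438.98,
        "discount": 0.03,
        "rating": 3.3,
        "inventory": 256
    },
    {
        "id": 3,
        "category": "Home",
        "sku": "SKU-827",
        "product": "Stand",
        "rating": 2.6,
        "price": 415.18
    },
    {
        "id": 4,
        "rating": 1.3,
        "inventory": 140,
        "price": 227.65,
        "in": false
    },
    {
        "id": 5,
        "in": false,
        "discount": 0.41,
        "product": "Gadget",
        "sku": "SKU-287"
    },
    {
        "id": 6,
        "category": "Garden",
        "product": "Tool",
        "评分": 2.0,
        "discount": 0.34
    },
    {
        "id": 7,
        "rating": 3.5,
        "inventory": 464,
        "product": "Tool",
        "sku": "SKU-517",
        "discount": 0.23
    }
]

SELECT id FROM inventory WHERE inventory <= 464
[1, 2, 4, 7]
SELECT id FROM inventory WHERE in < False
[]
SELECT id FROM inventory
[1, 2, 3, 4, 5, 6, 7]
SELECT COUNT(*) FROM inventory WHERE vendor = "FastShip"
1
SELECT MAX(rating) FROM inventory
3.5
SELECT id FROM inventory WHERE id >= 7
[7]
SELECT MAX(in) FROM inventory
True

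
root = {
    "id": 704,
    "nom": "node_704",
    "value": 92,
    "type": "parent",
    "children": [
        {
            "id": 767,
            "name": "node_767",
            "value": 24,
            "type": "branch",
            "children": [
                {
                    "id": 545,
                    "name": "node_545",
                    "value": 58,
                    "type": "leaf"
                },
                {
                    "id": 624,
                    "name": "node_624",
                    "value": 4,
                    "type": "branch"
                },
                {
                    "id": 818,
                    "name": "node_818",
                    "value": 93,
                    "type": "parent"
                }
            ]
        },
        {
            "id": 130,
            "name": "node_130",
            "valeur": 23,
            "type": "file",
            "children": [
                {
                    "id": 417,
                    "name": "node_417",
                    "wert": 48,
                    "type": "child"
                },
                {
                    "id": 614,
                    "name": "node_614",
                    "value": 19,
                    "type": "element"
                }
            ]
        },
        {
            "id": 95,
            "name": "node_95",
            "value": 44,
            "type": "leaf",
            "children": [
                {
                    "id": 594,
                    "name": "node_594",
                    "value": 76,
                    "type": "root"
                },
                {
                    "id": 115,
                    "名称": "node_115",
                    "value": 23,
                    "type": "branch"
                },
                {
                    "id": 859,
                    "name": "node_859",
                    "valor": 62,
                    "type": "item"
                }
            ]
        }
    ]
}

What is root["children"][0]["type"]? "branch"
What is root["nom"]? "node_704"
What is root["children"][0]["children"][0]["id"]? 545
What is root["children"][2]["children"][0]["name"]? "node_594"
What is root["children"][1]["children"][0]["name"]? "node_417"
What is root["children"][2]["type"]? "leaf"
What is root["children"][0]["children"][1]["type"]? "branch"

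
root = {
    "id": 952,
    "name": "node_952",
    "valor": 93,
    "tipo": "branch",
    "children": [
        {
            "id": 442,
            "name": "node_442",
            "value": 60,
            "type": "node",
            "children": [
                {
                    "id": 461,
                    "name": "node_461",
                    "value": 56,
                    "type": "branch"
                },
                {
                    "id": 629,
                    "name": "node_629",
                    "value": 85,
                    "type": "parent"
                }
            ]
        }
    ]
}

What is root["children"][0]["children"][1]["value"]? 85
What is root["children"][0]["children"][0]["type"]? "branch"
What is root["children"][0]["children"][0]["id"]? 461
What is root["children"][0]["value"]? 60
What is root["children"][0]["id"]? 442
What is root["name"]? "node_952"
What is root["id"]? 952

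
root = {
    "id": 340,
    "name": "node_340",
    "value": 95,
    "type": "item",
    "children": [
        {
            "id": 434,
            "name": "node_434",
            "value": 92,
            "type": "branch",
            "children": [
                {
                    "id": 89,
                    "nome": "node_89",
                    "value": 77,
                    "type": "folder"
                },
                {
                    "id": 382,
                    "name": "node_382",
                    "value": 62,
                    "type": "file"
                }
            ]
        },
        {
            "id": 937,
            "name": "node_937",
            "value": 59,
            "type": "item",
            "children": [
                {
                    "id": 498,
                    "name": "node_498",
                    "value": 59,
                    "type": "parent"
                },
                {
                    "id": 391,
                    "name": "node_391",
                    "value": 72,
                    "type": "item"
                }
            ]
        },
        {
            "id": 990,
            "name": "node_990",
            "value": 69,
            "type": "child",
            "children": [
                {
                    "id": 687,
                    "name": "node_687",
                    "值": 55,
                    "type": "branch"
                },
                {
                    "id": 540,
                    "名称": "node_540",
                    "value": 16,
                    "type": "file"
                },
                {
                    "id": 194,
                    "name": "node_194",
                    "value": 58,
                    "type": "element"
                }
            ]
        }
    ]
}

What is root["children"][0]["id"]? 434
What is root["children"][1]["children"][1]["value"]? 72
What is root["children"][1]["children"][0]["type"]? "parent"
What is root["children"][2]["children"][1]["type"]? "file"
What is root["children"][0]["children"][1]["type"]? "file"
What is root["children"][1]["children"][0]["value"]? 59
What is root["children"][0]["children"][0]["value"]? 77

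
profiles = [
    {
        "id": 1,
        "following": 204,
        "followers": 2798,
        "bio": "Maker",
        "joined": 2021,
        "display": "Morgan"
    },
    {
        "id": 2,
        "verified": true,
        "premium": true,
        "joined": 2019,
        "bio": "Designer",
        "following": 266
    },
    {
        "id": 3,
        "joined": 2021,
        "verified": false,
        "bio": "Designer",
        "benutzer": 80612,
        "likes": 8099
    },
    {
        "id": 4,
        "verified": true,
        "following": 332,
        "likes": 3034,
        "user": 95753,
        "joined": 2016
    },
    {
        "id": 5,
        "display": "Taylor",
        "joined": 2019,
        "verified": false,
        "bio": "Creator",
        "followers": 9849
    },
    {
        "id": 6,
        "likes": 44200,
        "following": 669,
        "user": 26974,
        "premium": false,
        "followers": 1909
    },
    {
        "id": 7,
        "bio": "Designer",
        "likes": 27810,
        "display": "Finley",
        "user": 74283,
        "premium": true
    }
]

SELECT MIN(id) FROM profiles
1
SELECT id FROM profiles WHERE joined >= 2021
[1, 3]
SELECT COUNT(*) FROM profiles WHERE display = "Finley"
1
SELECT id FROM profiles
[1, 2, 3, 4, 5, 6, 7]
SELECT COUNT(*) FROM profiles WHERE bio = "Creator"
1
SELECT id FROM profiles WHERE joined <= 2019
[2, 4, 5]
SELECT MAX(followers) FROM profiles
9849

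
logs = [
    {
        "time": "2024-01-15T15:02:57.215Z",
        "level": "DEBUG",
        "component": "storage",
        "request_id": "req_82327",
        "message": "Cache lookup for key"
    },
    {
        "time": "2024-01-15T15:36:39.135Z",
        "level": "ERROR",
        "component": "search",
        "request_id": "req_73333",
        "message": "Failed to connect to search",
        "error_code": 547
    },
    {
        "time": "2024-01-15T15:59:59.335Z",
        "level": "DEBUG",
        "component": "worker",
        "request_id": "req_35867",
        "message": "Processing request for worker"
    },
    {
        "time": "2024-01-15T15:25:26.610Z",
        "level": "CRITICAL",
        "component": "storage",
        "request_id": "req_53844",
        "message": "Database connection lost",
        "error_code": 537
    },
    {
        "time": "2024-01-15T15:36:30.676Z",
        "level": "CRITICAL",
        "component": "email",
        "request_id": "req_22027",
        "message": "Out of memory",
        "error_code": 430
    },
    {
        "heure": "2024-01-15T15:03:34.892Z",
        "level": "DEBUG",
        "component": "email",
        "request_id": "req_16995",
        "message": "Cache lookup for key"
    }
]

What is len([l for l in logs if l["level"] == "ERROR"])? 1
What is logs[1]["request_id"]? "req_73333"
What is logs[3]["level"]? "CRITICAL"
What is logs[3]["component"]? "storage"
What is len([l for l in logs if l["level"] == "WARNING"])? 0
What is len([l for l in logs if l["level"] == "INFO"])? 0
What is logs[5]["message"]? "Cache lookup for key"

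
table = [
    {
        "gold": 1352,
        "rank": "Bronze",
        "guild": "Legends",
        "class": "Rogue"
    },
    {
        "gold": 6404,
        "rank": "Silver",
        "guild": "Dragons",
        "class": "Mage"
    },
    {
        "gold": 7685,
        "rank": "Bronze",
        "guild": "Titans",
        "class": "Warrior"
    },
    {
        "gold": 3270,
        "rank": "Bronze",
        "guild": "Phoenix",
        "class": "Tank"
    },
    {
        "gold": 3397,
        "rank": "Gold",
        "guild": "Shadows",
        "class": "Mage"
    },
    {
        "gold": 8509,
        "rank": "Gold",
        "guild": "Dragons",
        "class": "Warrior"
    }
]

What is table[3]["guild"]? "Phoenix"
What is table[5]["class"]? "Warrior"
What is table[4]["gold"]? 3397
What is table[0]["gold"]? 1352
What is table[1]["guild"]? "Dragons"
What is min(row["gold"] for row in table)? 1352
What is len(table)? 6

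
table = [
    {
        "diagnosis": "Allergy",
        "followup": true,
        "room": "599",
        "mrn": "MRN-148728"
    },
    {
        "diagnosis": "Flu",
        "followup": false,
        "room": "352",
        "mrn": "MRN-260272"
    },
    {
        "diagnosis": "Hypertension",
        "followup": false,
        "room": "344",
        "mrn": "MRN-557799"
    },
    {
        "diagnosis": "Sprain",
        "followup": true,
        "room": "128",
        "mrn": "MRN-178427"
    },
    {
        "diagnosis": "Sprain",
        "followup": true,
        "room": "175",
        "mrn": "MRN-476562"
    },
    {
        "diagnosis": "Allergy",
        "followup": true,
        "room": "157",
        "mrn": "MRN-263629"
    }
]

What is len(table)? 6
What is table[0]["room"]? "599"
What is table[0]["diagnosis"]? "Allergy"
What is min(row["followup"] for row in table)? False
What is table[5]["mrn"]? "MRN-263629"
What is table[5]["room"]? "157"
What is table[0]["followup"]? True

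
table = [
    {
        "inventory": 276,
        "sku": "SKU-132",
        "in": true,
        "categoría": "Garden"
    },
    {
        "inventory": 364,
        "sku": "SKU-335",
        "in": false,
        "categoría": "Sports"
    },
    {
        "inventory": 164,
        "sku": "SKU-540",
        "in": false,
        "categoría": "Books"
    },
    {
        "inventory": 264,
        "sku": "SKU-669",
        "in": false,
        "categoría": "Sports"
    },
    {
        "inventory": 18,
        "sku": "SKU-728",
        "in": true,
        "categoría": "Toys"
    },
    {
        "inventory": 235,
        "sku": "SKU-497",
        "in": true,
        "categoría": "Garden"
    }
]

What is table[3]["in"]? False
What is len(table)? 6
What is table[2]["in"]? False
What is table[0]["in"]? True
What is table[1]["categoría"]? "Sports"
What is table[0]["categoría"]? "Garden"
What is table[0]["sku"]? "SKU-132"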